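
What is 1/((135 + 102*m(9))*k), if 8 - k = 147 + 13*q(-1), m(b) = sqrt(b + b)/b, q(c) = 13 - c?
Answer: -45/1702691 + 34*sqrt(2)/5108073 ≈ -1.7016e-5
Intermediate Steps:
m(b) = sqrt(2)/sqrt(b) (m(b) = sqrt(2*b)/b = (sqrt(2)*sqrt(b))/b = sqrt(2)/sqrt(b))
k = -321 (k = 8 - (147 + 13*(13 - 1*(-1))) = 8 - (147 + 13*(13 + 1)) = 8 - (147 + 13*14) = 8 - (147 + 182) = 8 - 1*329 = 8 - 329 = -321)
1/((135 + 102*m(9))*k) = 1/((135 + 102*(sqrt(2)/sqrt(9)))*(-321)) = -1/321/(135 + 102*(sqrt(2)*(1/3))) = -1/321/(135 + 102*(sqrt(2)/3)) = -1/321/(135 + 34*sqrt(2)) = -1/(321*(135 + 34*sqrt(2)))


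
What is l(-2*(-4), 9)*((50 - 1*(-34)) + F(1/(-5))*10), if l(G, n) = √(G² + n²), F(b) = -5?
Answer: 34*√145 ≈ 409.41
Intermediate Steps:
l(-2*(-4), 9)*((50 - 1*(-34)) + F(1/(-5))*10) = √((-2*(-4))² + 9²)*((50 - 1*(-34)) - 5*10) = √(8² + 81)*((50 + 34) - 50) = √(64 + 81)*(84 - 50) = √145*34 = 34*√145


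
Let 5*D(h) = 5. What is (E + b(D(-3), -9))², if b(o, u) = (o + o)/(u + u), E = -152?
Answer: 1874161/81 ≈ 23138.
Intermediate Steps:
D(h) = 1 (D(h) = (⅕)*5 = 1)
b(o, u) = o/u (b(o, u) = (2*o)/((2*u)) = (2*o)*(1/(2*u)) = o/u)
(E + b(D(-3), -9))² = (-152 + 1/(-9))² = (-152 + 1*(-⅑))² = (-152 - ⅑)² = (-1369/9)² = 1874161/81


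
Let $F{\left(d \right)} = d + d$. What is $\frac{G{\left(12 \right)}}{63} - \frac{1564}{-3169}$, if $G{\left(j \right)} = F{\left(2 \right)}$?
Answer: $\frac{111208}{199647} \approx 0.55702$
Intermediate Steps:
$F{\left(d \right)} = 2 d$
$G{\left(j \right)} = 4$ ($G{\left(j \right)} = 2 \cdot 2 = 4$)
$\frac{G{\left(12 \right)}}{63} - \frac{1564}{-3169} = \frac{4}{63} - \frac{1564}{-3169} = 4 \cdot \frac{1}{63} - - \frac{1564}{3169} = \frac{4}{63} + \frac{1564}{3169} = \frac{111208}{199647}$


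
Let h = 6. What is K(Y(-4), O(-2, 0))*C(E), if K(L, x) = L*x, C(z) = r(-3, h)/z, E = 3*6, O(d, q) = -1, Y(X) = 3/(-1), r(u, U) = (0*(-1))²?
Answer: 0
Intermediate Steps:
r(u, U) = 0 (r(u, U) = 0² = 0)
Y(X) = -3 (Y(X) = 3*(-1) = -3)
E = 18
C(z) = 0 (C(z) = 0/z = 0)
K(Y(-4), O(-2, 0))*C(E) = -3*(-1)*0 = 3*0 = 0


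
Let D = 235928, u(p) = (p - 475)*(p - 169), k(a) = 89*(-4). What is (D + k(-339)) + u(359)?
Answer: 213532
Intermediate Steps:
k(a) = -356
u(p) = (-475 + p)*(-169 + p)
(D + k(-339)) + u(359) = (235928 - 356) + (80275 + 359**2 - 644*359) = 235572 + (80275 + 128881 - 231196) = 235572 - 22040 = 213532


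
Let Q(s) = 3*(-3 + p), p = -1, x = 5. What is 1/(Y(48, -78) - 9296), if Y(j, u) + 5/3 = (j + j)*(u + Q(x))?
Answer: -3/53813 ≈ -5.5749e-5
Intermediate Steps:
Q(s) = -12 (Q(s) = 3*(-3 - 1) = 3*(-4) = -12)
Y(j, u) = -5/3 + 2*j*(-12 + u) (Y(j, u) = -5/3 + (j + j)*(u - 12) = -5/3 + (2*j)*(-12 + u) = -5/3 + 2*j*(-12 + u))
1/(Y(48, -78) - 9296) = 1/((-5/3 - 24*48 + 2*48*(-78)) - 9296) = 1/((-5/3 - 1152 - 7488) - 9296) = 1/(-25925/3 - 9296) = 1/(-53813/3) = -3/53813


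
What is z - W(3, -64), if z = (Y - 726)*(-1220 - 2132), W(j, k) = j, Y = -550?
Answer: 4277149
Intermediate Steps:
z = 4277152 (z = (-550 - 726)*(-1220 - 2132) = -1276*(-3352) = 4277152)
z - W(3, -64) = 4277152 - 1*3 = 4277152 - 3 = 4277149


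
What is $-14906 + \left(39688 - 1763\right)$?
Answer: $23019$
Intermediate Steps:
$-14906 + \left(39688 - 1763\right) = -14906 + 37925 = 23019$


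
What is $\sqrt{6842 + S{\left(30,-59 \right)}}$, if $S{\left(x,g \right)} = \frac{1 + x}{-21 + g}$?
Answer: $\frac{\sqrt{2736645}}{20} \approx 82.714$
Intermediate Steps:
$S{\left(x,g \right)} = \frac{1 + x}{-21 + g}$
$\sqrt{6842 + S{\left(30,-59 \right)}} = \sqrt{6842 + \frac{1 + 30}{-21 - 59}} = \sqrt{6842 + \frac{1}{-80} \cdot 31} = \sqrt{6842 - \frac{31}{80}} = \sqrt{\frac{547329}{80}} = \frac{\sqrt{2736645}}{20}$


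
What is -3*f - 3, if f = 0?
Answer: -3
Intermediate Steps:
-3*f - 3 = -3*0 - 3 = 0 - 3 = -3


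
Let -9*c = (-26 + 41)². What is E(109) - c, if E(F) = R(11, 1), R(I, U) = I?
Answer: 36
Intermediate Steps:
E(F) = 11
c = -25 (c = -(-26 + 41)²/9 = -⅑*15² = -⅑*225 = -25)
E(109) - c = 11 - 1*(-25) = 11 + 25 = 36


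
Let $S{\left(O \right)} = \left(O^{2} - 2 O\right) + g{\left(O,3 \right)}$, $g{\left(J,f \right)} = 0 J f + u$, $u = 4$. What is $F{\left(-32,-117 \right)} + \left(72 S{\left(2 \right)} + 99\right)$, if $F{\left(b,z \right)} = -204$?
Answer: $183$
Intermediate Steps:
$g{\left(J,f \right)} = 4$ ($g{\left(J,f \right)} = 0 J f + 4 = 0 f + 4 = 0 + 4 = 4$)
$S{\left(O \right)} = 4 + O^{2} - 2 O$ ($S{\left(O \right)} = \left(O^{2} - 2 O\right) + 4 = 4 + O^{2} - 2 O$)
$F{\left(-32,-117 \right)} + \left(72 S{\left(2 \right)} + 99\right) = -204 + \left(72 \left(4 + 2^{2} - 4\right) + 99\right) = -204 + \left(72 \left(4 + 4 - 4\right) + 99\right) = -204 + \left(72 \cdot 4 + 99\right) = -204 + \left(288 + 99\right) = -204 + 387 = 183$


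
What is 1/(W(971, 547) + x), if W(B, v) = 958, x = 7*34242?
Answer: 1/240652 ≈ 4.1554e-6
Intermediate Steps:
x = 239694
1/(W(971, 547) + x) = 1/(958 + 239694) = 1/240652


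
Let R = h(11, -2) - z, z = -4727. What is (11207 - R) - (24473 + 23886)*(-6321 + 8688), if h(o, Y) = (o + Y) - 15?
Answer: -114459267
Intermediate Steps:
h(o, Y) = -15 + Y + o (h(o, Y) = (Y + o) - 15 = -15 + Y + o)
R = 4721 (R = (-15 - 2 + 11) - 1*(-4727) = -6 + 4727 = 4721)
(11207 - R) - (24473 + 23886)*(-6321 + 8688) = (11207 - 1*4721) - (24473 + 23886)*(-6321 + 8688) = (11207 - 4721) - 48359*2367 = 6486 - 1*114465753 = 6486 - 114465753 = -114459267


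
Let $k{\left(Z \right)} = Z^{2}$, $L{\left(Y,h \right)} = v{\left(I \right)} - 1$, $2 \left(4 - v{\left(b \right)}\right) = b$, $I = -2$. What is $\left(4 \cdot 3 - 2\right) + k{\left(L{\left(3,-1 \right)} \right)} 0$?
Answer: $10$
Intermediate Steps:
$v{\left(b \right)} = 4 - \frac{b}{2}$
$L{\left(Y,h \right)} = 4$ ($L{\left(Y,h \right)} = \left(4 - -1\right) - 1 = \left(4 + 1\right) - 1 = 5 - 1 = 4$)
$\left(4 \cdot 3 - 2\right) + k{\left(L{\left(3,-1 \right)} \right)} 0 = \left(4 \cdot 3 - 2\right) + 4^{2} \cdot 0 = \left(12 - 2\right) + 16 \cdot 0 = 10 + 0 = 10$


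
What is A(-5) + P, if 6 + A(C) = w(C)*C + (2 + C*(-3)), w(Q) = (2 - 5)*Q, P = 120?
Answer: 56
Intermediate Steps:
w(Q) = -3*Q
A(C) = -4 - 3*C - 3*C² (A(C) = -6 + ((-3*C)*C + (2 + C*(-3))) = -6 + (-3*C² + (2 - 3*C)) = -6 + (2 - 3*C - 3*C²) = -4 - 3*C - 3*C²)
A(-5) + P = (-4 - 3*(-5) - 3*(-5)²) + 120 = (-4 + 15 - 3*25) + 120 = (-4 + 15 - 75) + 120 = -64 + 120 = 56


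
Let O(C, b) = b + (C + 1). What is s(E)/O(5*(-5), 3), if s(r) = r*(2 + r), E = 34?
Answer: -408/7 ≈ -58.286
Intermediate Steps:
O(C, b) = 1 + C + b (O(C, b) = b + (1 + C) = 1 + C + b)
s(E)/O(5*(-5), 3) = (34*(2 + 34))/(1 + 5*(-5) + 3) = (34*36)/(1 - 25 + 3) = 1224/(-21) = -1/21*1224 = -408/7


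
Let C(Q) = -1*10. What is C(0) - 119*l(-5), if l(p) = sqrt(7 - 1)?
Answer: -10 - 119*sqrt(6) ≈ -301.49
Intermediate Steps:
l(p) = sqrt(6)
C(Q) = -10
C(0) - 119*l(-5) = -10 - 119*sqrt(6)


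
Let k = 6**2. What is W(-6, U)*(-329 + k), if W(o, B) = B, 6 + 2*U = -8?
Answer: 2051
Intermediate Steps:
U = -7 (U = -3 + (1/2)*(-8) = -3 - 4 = -7)
k = 36
W(-6, U)*(-329 + k) = -7*(-329 + 36) = -7*(-293) = 2051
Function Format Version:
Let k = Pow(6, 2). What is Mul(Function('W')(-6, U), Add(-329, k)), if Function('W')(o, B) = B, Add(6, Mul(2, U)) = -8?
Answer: 2051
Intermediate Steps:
U = -7 (U = Add(-3, Mul(Rational(1, 2), -8)) = Add(-3, -4) = -7)
k = 36
Mul(Function('W')(-6, U), Add(-329, k)) = Mul(-7, Add(-329, 36)) = Mul(-7, -293) = 2051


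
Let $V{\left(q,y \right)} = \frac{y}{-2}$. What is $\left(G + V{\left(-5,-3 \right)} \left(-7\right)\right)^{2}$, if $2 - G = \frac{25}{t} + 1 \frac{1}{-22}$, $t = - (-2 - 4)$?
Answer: $\frac{693889}{4356} \approx 159.29$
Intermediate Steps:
$V{\left(q,y \right)} = - \frac{y}{2}$ ($V{\left(q,y \right)} = y \left(- \frac{1}{2}\right) = - \frac{y}{2}$)
$t = 6$ ($t = \left(-1\right) \left(-6\right) = 6$)
$G = - \frac{70}{33}$ ($G = 2 - \left(\frac{25}{6} + 1 \frac{1}{-22}\right) = 2 - \left(25 \cdot \frac{1}{6} + 1 \left(- \frac{1}{22}\right)\right) = 2 - \left(\frac{25}{6} - \frac{1}{22}\right) = 2 - \frac{136}{33} = - \frac{70}{33} \approx -2.1212$)
$\left(G + V{\left(-5,-3 \right)} \left(-7\right)\right)^{2} = \left(- \frac{70}{33} + \left(- \frac{1}{2}\right) \left(-3\right) \left(-7\right)\right)^{2} = \left(- \frac{70}{33} + \frac{3}{2} \left(-7\right)\right)^{2} = \left(- \frac{70}{33} - \frac{21}{2}\right)^{2} = \left(- \frac{833}{66}\right)^{2} = \frac{693889}{4356}$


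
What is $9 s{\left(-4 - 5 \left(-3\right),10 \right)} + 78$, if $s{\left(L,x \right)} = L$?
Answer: $177$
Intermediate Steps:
$9 s{\left(-4 - 5 \left(-3\right),10 \right)} + 78 = 9 \left(-4 - 5 \left(-3\right)\right) + 78 = 9 \left(-4 - -15\right) + 78 = 9 \left(-4 + 15\right) + 78 = 9 \cdot 11 + 78 = 99 + 78 = 177$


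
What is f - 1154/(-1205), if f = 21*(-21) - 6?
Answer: -537481/1205 ≈ -446.04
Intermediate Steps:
f = -447 (f = -441 - 6 = -447)
f - 1154/(-1205) = -447 - 1154/(-1205) = -447 - 1154*(-1)/1205 = -447 - 1*(-1154/1205) = -447 + 1154/1205 = -537481/1205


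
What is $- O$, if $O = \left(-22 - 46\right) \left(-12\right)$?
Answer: $-816$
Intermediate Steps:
$O = 816$ ($O = \left(-68\right) \left(-12\right) = 816$)
$- O = \left(-1\right) 816 = -816$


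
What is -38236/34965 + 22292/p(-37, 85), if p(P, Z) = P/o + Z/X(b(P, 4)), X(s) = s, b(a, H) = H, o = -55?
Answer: 3495762028/3441555 ≈ 1015.8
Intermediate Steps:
p(P, Z) = -P/55 + Z/4 (p(P, Z) = P/(-55) + Z/4 = P*(-1/55) + Z*(¼) = -P/55 + Z/4)
-38236/34965 + 22292/p(-37, 85) = -38236/34965 + 22292/(-1/55*(-37) + (¼)*85) = -38236*1/34965 + 22292/(37/55 + 85/4) = -38236/34965 + 22292/(4823/220) = -38236/34965 + 22292*(220/4823) = -38236/34965 + 4904240/4823 = 3495762028/3441555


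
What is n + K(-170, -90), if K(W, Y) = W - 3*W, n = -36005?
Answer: -35665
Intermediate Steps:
K(W, Y) = -2*W
n + K(-170, -90) = -36005 - 2*(-170) = -36005 + 340 = -35665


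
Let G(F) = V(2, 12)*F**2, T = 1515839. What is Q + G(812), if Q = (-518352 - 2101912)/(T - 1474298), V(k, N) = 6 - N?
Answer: -164341474888/41541 ≈ -3.9561e+6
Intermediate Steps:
G(F) = -6*F**2 (G(F) = (6 - 1*12)*F**2 = (6 - 12)*F**2 = -6*F**2)
Q = -2620264/41541 (Q = (-518352 - 2101912)/(1515839 - 1474298) = -2620264/41541 ≈ -63.077)
Q + G(812) = -2620264/41541 - 6*812**2 = -2620264/41541 - 6*659344 = -2620264/41541 - 3956064 = -164341474888/41541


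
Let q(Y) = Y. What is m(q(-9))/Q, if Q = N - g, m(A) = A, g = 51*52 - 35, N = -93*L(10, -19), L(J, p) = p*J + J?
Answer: -9/14123 ≈ -0.00063726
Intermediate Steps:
L(J, p) = J + J*p (L(J, p) = J*p + J = J + J*p)
N = 16740 (N = -930*(1 - 19) = -930*(-18) = -93*(-180) = 16740)
g = 2617 (g = 2652 - 35 = 2617)
Q = 14123 (Q = 16740 - 1*2617 = 16740 - 2617 = 14123)
m(q(-9))/Q = -9/14123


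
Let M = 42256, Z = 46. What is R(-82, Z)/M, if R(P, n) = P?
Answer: -41/21128 ≈ -0.0019406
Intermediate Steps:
R(-82, Z)/M = -82/42256 = -82*1/42256 = -41/21128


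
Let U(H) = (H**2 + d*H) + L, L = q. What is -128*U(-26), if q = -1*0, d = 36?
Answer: 33280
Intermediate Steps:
q = 0
L = 0
U(H) = H**2 + 36*H (U(H) = (H**2 + 36*H) + 0 = H**2 + 36*H)
-128*U(-26) = -(-3328)*(36 - 26) = -(-3328)*10 = -128*(-260) = 33280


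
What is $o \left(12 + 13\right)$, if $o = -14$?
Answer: $-350$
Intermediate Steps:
$o \left(12 + 13\right) = - 14 \left(12 + 13\right) = \left(-14\right) 25 = -350$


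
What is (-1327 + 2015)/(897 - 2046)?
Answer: -688/1149 ≈ -0.59878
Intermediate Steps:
(-1327 + 2015)/(897 - 2046) = 688/(-1149) = 688*(-1/1149) = -688/1149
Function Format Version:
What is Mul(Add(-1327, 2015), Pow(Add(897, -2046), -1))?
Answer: Rational(-688, 1149) ≈ -0.59878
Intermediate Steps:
Mul(Add(-1327, 2015), Pow(Add(897, -2046), -1)) = Mul(688, Pow(-1149, -1)) = Mul(688, Rational(-1, 1149)) = Rational(-688, 1149)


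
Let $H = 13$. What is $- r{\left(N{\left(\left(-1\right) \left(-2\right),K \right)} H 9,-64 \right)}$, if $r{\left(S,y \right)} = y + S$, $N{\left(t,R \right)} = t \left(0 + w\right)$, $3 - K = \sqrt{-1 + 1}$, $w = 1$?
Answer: $-170$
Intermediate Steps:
$K = 3$ ($K = 3 - \sqrt{-1 + 1} = 3 - \sqrt{0} = 3 - 0 = 3 + 0 = 3$)
$N{\left(t,R \right)} = t$ ($N{\left(t,R \right)} = t \left(0 + 1\right) = t 1 = t$)
$r{\left(S,y \right)} = S + y$
$- r{\left(N{\left(\left(-1\right) \left(-2\right),K \right)} H 9,-64 \right)} = - (\left(-1\right) \left(-2\right) 13 \cdot 9 - 64) = - (2 \cdot 13 \cdot 9 - 64) = - (26 \cdot 9 - 64) = - (234 - 64) = \left(-1\right) 170 = -170$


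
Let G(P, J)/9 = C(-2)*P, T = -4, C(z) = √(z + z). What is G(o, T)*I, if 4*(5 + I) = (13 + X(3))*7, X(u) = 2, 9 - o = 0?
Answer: 6885*I/2 ≈ 3442.5*I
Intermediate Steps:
C(z) = √2*√z (C(z) = √(2*z) = √2*√z)
o = 9 (o = 9 - 1*0 = 9 + 0 = 9)
G(P, J) = 18*I*P (G(P, J) = 9*((√2*√(-2))*P) = 9*((√2*(I*√2))*P) = 9*((2*I)*P) = 9*(2*I*P) = 18*I*P)
I = 85/4 (I = -5 + ((13 + 2)*7)/4 = -5 + (15*7)/4 = -5 + (¼)*105 = -5 + 105/4 = 85/4 ≈ 21.250)
G(o, T)*I = (18*I*9)*(85/4) = (162*I)*(85/4) = 6885*I/2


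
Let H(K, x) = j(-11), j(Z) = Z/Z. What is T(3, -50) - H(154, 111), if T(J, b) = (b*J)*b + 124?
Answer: 7623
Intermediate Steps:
j(Z) = 1
H(K, x) = 1
T(J, b) = 124 + J*b² (T(J, b) = (J*b)*b + 124 = J*b² + 124 = 124 + J*b²)
T(3, -50) - H(154, 111) = (124 + 3*(-50)²) - 1*1 = (124 + 3*2500) - 1 = (124 + 7500) - 1 = 7624 - 1 = 7623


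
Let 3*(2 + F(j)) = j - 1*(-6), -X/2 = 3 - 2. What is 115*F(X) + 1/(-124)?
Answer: -28523/372 ≈ -76.675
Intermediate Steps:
X = -2 (X = -2*(3 - 2) = -2*1 = -2)
F(j) = j/3 (F(j) = -2 + (j - 1*(-6))/3 = -2 + (j + 6)/3 = -2 + (6 + j)/3 = -2 + (2 + j/3) = j/3)
115*F(X) + 1/(-124) = 115*((1/3)*(-2)) + 1/(-124) = 115*(-2/3) - 1/124 = -230/3 - 1/124 = -28523/372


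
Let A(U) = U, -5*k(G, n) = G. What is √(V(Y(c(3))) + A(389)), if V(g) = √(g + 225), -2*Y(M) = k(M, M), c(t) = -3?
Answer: √(38900 + 10*√22470)/10 ≈ 20.099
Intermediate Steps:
k(G, n) = -G/5
Y(M) = M/10 (Y(M) = -(-1)*M/10 = M/10)
V(g) = √(225 + g)
√(V(Y(c(3))) + A(389)) = √(√(225 + (⅒)*(-3)) + 389) = √(√(225 - 3/10) + 389) = √(√(2247/10) + 389) = √(√22470/10 + 389) = √(389 + √22470/10)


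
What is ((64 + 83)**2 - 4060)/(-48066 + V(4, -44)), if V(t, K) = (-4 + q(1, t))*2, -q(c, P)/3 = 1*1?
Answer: -17549/48080 ≈ -0.36500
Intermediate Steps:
q(c, P) = -3
V(t, K) = -14 (V(t, K) = (-4 - 3)*2 = -7*2 = -14)
((64 + 83)**2 - 4060)/(-48066 + V(4, -44)) = ((64 + 83)**2 - 4060)/(-48066 - 14) = (147**2 - 4060)/(-48080) = (21609 - 4060)*(-1/48080) = 17549*(-1/48080) = -17549/48080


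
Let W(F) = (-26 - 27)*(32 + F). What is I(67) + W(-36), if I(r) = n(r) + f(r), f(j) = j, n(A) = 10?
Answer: 289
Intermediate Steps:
W(F) = -1696 - 53*F (W(F) = -53*(32 + F) = -1696 - 53*F)
I(r) = 10 + r
I(67) + W(-36) = (10 + 67) + (-1696 - 53*(-36)) = 77 + (-1696 + 1908) = 77 + 212 = 289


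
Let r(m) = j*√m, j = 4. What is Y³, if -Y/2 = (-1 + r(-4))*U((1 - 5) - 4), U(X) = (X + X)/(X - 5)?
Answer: -6258688/2197 + 15990784*I/2197 ≈ -2848.7 + 7278.5*I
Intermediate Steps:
r(m) = 4*√m
U(X) = 2*X/(-5 + X) (U(X) = (2*X)/(-5 + X) = 2*X/(-5 + X))
Y = 32/13 - 256*I/13 (Y = -2*(-1 + 4*√(-4))*2*((1 - 5) - 4)/(-5 + ((1 - 5) - 4)) = -2*(-1 + 4*(2*I))*2*(-4 - 4)/(-5 + (-4 - 4)) = -2*(-1 + 8*I)*2*(-8)/(-5 - 8) = -2*(-1 + 8*I)*2*(-8)/(-13) = -2*(-1 + 8*I)*2*(-8)*(-1/13) = -2*(-1 + 8*I)*16/13 = -2*(-16/13 + 128*I/13) = 32/13 - 256*I/13 ≈ 2.4615 - 19.692*I)
Y³ = (32/13 - 256*I/13)³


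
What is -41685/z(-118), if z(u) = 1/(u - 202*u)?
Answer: -988684830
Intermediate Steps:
z(u) = -1/(201*u) (z(u) = 1/(-201*u) = -1/(201*u))
-41685/z(-118) = -41685/((-1/201/(-118))) = -41685/((-1/201*(-1/118))) = -41685/1/23718 = -41685*23718 = -988684830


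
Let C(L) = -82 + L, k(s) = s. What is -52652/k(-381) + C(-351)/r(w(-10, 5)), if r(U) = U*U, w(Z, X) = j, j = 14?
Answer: 10154819/74676 ≈ 135.99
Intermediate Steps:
w(Z, X) = 14
r(U) = U²
-52652/k(-381) + C(-351)/r(w(-10, 5)) = -52652/(-381) + (-82 - 351)/(14²) = -52652*(-1/381) - 433/196 = 52652/381 - 433*1/196 = 52652/381 - 433/196 = 10154819/74676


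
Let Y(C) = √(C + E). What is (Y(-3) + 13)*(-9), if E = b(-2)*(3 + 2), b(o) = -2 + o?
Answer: -117 - 9*I*√23 ≈ -117.0 - 43.162*I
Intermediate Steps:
E = -20 (E = (-2 - 2)*(3 + 2) = -4*5 = -20)
Y(C) = √(-20 + C) (Y(C) = √(C - 20) = √(-20 + C))
(Y(-3) + 13)*(-9) = (√(-20 - 3) + 13)*(-9) = (√(-23) + 13)*(-9) = (I*√23 + 13)*(-9) = (13 + I*√23)*(-9) = -117 - 9*I*√23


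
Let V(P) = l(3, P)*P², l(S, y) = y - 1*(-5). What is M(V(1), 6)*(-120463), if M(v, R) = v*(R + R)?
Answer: -8673336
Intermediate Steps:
l(S, y) = 5 + y (l(S, y) = y + 5 = 5 + y)
V(P) = P²*(5 + P) (V(P) = (5 + P)*P² = P²*(5 + P))
M(v, R) = 2*R*v (M(v, R) = v*(2*R) = 2*R*v)
M(V(1), 6)*(-120463) = (2*6*(1²*(5 + 1)))*(-120463) = (2*6*(1*6))*(-120463) = (2*6*6)*(-120463) = 72*(-120463) = -8673336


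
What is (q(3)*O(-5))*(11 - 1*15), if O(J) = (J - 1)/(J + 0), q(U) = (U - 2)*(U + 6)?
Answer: -216/5 ≈ -43.200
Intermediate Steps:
q(U) = (-2 + U)*(6 + U)
O(J) = (-1 + J)/J
(q(3)*O(-5))*(11 - 1*15) = ((-12 + 3² + 4*3)*((-1 - 5)/(-5)))*(11 - 1*15) = ((-12 + 9 + 12)*(-⅕*(-6)))*(11 - 15) = (9*(6/5))*(-4) = (54/5)*(-4) = -216/5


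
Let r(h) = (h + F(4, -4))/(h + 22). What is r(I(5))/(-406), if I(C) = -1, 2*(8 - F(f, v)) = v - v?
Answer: -1/1218 ≈ -0.00082102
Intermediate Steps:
F(f, v) = 8 (F(f, v) = 8 - (v - v)/2 = 8 - ½*0 = 8 + 0 = 8)
r(h) = (8 + h)/(22 + h) (r(h) = (h + 8)/(h + 22) = (8 + h)/(22 + h))
r(I(5))/(-406) = ((8 - 1)/(22 - 1))/(-406) = (7/21)*(-1/406) = ((1/21)*7)*(-1/406) = (⅓)*(-1/406) = -1/1218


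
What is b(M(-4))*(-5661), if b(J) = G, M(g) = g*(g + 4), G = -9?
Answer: 50949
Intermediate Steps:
M(g) = g*(4 + g)
b(J) = -9
b(M(-4))*(-5661) = -9*(-5661) = 50949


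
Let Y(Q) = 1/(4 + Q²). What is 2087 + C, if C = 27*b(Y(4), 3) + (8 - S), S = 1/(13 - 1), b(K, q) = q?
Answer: 26111/12 ≈ 2175.9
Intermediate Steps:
S = 1/12 ≈ 0.083333
C = 1067/12 (C = 27*3 + (8 - 1*1/12) = 81 + (8 - 1/12) = 81 + 95/12 = 1067/12 ≈ 88.917)
2087 + C = 2087 + 1067/12 = 26111/12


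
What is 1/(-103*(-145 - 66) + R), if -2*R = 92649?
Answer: -2/49183 ≈ -4.0664e-5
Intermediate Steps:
R = -92649/2 (R = -1/2*92649 = -92649/2 ≈ -46325.)
1/(-103*(-145 - 66) + R) = 1/(-103*(-145 - 66) - 92649/2) = 1/(-103*(-211) - 92649/2) = 1/(21733 - 92649/2) = 1/(-49183/2) = -2/49183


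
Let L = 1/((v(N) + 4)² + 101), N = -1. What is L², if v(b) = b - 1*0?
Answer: 1/12100 ≈ 8.2645e-5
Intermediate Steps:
v(b) = b (v(b) = b + 0 = b)
L = 1/110 (L = 1/((-1 + 4)² + 101) = 1/(3² + 101) = 1/(9 + 101) = 1/110 ≈ 0.0090909)
L² = (1/110)² = 1/12100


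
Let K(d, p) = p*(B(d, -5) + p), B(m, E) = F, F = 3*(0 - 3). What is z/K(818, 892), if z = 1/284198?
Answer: 1/223844575928 ≈ 4.4674e-12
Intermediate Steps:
z = 1/284198 ≈ 3.5187e-6
F = -9 (F = 3*(-3) = -9)
B(m, E) = -9
K(d, p) = p*(-9 + p)
z/K(818, 892) = 1/(284198*((892*(-9 + 892)))) = 1/(284198*((892*883))) = (1/284198)/787636 = (1/284198)*(1/787636) = 1/223844575928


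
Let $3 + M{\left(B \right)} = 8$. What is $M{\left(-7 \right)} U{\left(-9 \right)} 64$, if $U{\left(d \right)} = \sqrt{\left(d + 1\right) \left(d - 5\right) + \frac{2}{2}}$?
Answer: $320 \sqrt{113} \approx 3401.6$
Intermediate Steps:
$M{\left(B \right)} = 5$ ($M{\left(B \right)} = -3 + 8 = 5$)
$U{\left(d \right)} = \sqrt{1 + \left(1 + d\right) \left(-5 + d\right)}$ ($U{\left(d \right)} = \sqrt{\left(1 + d\right) \left(-5 + d\right) + 2 \cdot \frac{1}{2}} = \sqrt{\left(1 + d\right) \left(-5 + d\right) + 1} = \sqrt{1 + \left(1 + d\right) \left(-5 + d\right)}$)
$M{\left(-7 \right)} U{\left(-9 \right)} 64 = 5 \sqrt{-4 + \left(-9\right)^{2} - -36} \cdot 64 = 5 \sqrt{-4 + 81 + 36} \cdot 64 = 5 \sqrt{113} \cdot 64 = 320 \sqrt{113}$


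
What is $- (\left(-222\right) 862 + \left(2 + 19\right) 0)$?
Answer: $191364$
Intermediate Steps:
$- (\left(-222\right) 862 + \left(2 + 19\right) 0) = - (-191364 + 21 \cdot 0) = - (-191364 + 0) = \left(-1\right) \left(-191364\right) = 191364$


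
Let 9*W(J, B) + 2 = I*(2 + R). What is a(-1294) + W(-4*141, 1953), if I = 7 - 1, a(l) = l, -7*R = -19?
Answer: -81338/63 ≈ -1291.1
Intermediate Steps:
R = 19/7 (R = -1/7*(-19) = 19/7 ≈ 2.7143)
I = 6
W(J, B) = 184/63 (W(J, B) = -2/9 + (6*(2 + 19/7))/9 = -2/9 + (6*(33/7))/9 = -2/9 + (1/9)*(198/7) = -2/9 + 22/7 = 184/63)
a(-1294) + W(-4*141, 1953) = -1294 + 184/63 = -81338/63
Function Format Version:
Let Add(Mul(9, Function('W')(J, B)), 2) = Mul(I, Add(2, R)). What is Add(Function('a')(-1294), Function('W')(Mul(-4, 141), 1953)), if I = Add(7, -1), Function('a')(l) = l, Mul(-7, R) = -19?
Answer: Rational(-81338, 63) ≈ -1291.1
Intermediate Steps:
R = Rational(19, 7) (R = Mul(Rational(-1, 7), -19) = Rational(19, 7) ≈ 2.7143)
I = 6
Function('W')(J, B) = Rational(184, 63) (Function('W')(J, B) = Add(Rational(-2, 9), Mul(Rational(1, 9), Mul(6, Add(2, Rational(19, 7))))) = Add(Rational(-2, 9), Mul(Rational(1, 9), Mul(6, Rational(33, 7)))) = Add(Rational(-2, 9), Mul(Rational(1, 9), Rational(198, 7))) = Add(Rational(-2, 9), Rational(22, 7)) = Rational(184, 63))
Add(Function('a')(-1294), Function('W')(Mul(-4, 141), 1953)) = Add(-1294, Rational(184, 63)) = Rational(-81338, 63)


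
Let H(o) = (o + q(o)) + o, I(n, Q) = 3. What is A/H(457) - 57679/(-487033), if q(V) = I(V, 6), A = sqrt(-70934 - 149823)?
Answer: 57679/487033 + I*sqrt(220757)/917 ≈ 0.11843 + 0.51237*I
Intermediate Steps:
A = I*sqrt(220757) (A = sqrt(-220757) = I*sqrt(220757) ≈ 469.85*I)
q(V) = 3
H(o) = 3 + 2*o (H(o) = (o + 3) + o = (3 + o) + o = 3 + 2*o)
A/H(457) - 57679/(-487033) = (I*sqrt(220757))/(3 + 2*457) - 57679/(-487033) = (I*sqrt(220757))/(3 + 914) - 57679*(-1/487033) = (I*sqrt(220757))/917 + 57679/487033 = (I*sqrt(220757))*(1/917) + 57679/487033 = I*sqrt(220757)/917 + 57679/487033 = 57679/487033 + I*sqrt(220757)/917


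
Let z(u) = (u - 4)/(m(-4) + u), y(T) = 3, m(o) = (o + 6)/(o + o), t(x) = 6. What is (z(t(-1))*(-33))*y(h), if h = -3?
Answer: -792/23 ≈ -34.435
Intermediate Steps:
m(o) = (6 + o)/(2*o) (m(o) = (6 + o)/((2*o)) = (6 + o)*(1/(2*o)) = (6 + o)/(2*o))
z(u) = (-4 + u)/(-1/4 + u) (z(u) = (u - 4)/((1/2)*(6 - 4)/(-4) + u) = (-4 + u)/((1/2)*(-1/4)*2 + u) = (-4 + u)/(-1/4 + u))
(z(t(-1))*(-33))*y(h) = ((4*(-4 + 6)/(-1 + 4*6))*(-33))*3 = ((4*2/(-1 + 24))*(-33))*3 = ((4*2/23)*(-33))*3 = ((4*(1/23)*2)*(-33))*3 = ((8/23)*(-33))*3 = -264/23*3 = -792/23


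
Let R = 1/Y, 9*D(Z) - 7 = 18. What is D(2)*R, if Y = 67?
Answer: 25/603 ≈ 0.041459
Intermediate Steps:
D(Z) = 25/9 (D(Z) = 7/9 + (⅑)*18 = 7/9 + 2 = 25/9)
R = 1/67 ≈ 0.014925
D(2)*R = (25/9)*(1/67) = 25/603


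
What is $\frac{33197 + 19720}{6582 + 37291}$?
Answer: $\frac{52917}{43873} \approx 1.2061$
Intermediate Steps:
$\frac{33197 + 19720}{6582 + 37291} = \frac{52917}{43873}$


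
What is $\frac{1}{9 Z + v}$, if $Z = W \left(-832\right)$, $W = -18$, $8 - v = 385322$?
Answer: $- \frac{1}{250530} \approx -3.9915 \cdot 10^{-6}$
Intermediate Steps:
$v = -385314$ ($v = 8 - 385322 = -385314$)
$Z = 14976$ ($Z = \left(-18\right) \left(-832\right) = 14976$)
$\frac{1}{9 Z + v} = \frac{1}{9 \cdot 14976 - 385314} = \frac{1}{134784 - 385314} = \frac{1}{-250530} = - \frac{1}{250530}$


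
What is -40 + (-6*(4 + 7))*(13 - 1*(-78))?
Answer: -6046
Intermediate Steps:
-40 + (-6*(4 + 7))*(13 - 1*(-78)) = -40 + (-6*11)*(13 + 78) = -40 - 66*91 = -40 - 6006 = -6046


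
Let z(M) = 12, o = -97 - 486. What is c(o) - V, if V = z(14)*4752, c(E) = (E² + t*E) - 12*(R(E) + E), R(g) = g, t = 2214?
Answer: -993905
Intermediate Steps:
o = -583
c(E) = E² + 2190*E (c(E) = (E² + 2214*E) - 12*(E + E) = (E² + 2214*E) - 24*E = E² + 2190*E)
V = 57024 (V = 12*4752 = 57024)
c(o) - V = -583*(2190 - 583) - 1*57024 = -583*1607 - 57024 = -936881 - 57024 = -993905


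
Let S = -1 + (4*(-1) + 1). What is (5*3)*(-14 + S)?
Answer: -270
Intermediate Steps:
S = -4 (S = -1 + (-4 + 1) = -1 - 3 = -4)
(5*3)*(-14 + S) = (5*3)*(-14 - 4) = 15*(-18) = -270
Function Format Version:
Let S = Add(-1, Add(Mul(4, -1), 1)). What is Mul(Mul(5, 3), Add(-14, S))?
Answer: -270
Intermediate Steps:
S = -4 (S = Add(-1, Add(-4, 1)) = Add(-1, -3) = -4)
Mul(Mul(5, 3), Add(-14, S)) = Mul(Mul(5, 3), Add(-14, -4)) = Mul(15, -18) = -270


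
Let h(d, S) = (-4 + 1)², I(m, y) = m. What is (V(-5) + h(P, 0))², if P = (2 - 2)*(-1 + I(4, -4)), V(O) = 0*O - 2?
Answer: 49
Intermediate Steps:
V(O) = -2 (V(O) = 0 - 2 = -2)
P = 0 (P = (2 - 2)*(-1 + 4) = 0*3 = 0)
h(d, S) = 9 (h(d, S) = (-3)² = 9)
(V(-5) + h(P, 0))² = (-2 + 9)² = 7² = 49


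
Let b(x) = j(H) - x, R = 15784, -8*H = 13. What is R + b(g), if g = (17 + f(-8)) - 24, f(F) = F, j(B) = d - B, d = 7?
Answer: 126461/8 ≈ 15808.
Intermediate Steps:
H = -13/8 (H = -⅛*13 = -13/8 ≈ -1.6250)
j(B) = 7 - B
g = -15 (g = (17 - 8) - 24 = 9 - 24 = -15)
b(x) = 69/8 - x (b(x) = (7 - 1*(-13/8)) - x = (7 + 13/8) - x = 69/8 - x)
R + b(g) = 15784 + (69/8 - 1*(-15)) = 15784 + (69/8 + 15) = 15784 + 189/8 = 126461/8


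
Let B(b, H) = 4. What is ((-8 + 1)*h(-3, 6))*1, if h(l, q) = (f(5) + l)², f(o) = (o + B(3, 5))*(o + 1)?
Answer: -18207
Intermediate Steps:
f(o) = (1 + o)*(4 + o) (f(o) = (o + 4)*(o + 1) = (4 + o)*(1 + o) = (1 + o)*(4 + o))
h(l, q) = (54 + l)² (h(l, q) = ((4 + 5² + 5*5) + l)² = ((4 + 25 + 25) + l)² = (54 + l)²)
((-8 + 1)*h(-3, 6))*1 = ((-8 + 1)*(54 - 3)²)*1 = -7*51²*1 = -7*2601*1 = -18207*1 = -18207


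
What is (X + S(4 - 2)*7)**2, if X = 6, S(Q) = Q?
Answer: 400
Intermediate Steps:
(X + S(4 - 2)*7)**2 = (6 + (4 - 2)*7)**2 = (6 + 2*7)**2 = (6 + 14)**2 = 20**2 = 400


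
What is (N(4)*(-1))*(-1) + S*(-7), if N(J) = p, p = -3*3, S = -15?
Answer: 96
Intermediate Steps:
p = -9
N(J) = -9
(N(4)*(-1))*(-1) + S*(-7) = -9*(-1)*(-1) - 15*(-7) = 9*(-1) + 105 = -9 + 105 = 96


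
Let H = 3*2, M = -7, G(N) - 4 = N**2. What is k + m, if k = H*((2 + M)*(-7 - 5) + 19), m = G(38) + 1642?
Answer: 3564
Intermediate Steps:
G(N) = 4 + N**2
m = 3090 (m = (4 + 38**2) + 1642 = (4 + 1444) + 1642 = 1448 + 1642 = 3090)
H = 6
k = 474 (k = 6*((2 - 7)*(-7 - 5) + 19) = 6*(-5*(-12) + 19) = 6*(60 + 19) = 6*79 = 474)
k + m = 474 + 3090 = 3564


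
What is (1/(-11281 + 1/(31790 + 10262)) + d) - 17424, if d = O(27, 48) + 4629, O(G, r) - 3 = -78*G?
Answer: -7067441568730/474388611 ≈ -14898.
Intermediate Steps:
O(G, r) = 3 - 78*G
d = 2526 (d = (3 - 78*27) + 4629 = (3 - 2106) + 4629 = -2103 + 4629 = 2526)
(1/(-11281 + 1/(31790 + 10262)) + d) - 17424 = (1/(-11281 + 1/(31790 + 10262)) + 2526) - 17424 = (1/(-11281 + 1/42052) + 2526) - 17424 = (1/(-474388611/42052) + 2526) - 17424 = (-42052/474388611 + 2526) - 17424 = 1198305589334/474388611 - 17424 = -7067441568730/474388611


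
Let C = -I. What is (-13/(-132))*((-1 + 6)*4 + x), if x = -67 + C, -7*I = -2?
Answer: -4303/924 ≈ -4.6569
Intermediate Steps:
I = 2/7 (I = -⅐*(-2) = 2/7 ≈ 0.28571)
C = -2/7 (C = -1*2/7 = -2/7 ≈ -0.28571)
x = -471/7 (x = -67 - 2/7 = -471/7 ≈ -67.286)
(-13/(-132))*((-1 + 6)*4 + x) = (-13/(-132))*((-1 + 6)*4 - 471/7) = (-13*(-1/132))*(5*4 - 471/7) = 13*(20 - 471/7)/132 = (13/132)*(-331/7) = -4303/924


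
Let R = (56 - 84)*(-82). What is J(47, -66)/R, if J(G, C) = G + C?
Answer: -19/2296 ≈ -0.0082753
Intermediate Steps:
J(G, C) = C + G
R = 2296 (R = -28*(-82) = 2296)
J(47, -66)/R = (-66 + 47)/2296 = -19*1/2296 = -19/2296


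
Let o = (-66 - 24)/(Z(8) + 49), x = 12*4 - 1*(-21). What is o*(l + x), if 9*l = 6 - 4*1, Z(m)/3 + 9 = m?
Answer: -3115/23 ≈ -135.43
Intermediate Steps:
Z(m) = -27 + 3*m
l = 2/9 (l = (6 - 4*1)/9 = (6 - 4)/9 = (⅑)*2 = 2/9 ≈ 0.22222)
x = 69 (x = 48 + 21 = 69)
o = -45/23 (o = (-66 - 24)/((-27 + 3*8) + 49) = -90/((-27 + 24) + 49) = -90/(-3 + 49) = -90/46 = -90*1/46 = -45/23 ≈ -1.9565)
o*(l + x) = -45*(2/9 + 69)/23 = -45/23*623/9 = -3115/23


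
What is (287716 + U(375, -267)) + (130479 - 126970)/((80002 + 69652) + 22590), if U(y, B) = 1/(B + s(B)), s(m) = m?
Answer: 13231814556749/45989148 ≈ 2.8772e+5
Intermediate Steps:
U(y, B) = 1/(2*B) (U(y, B) = 1/(B + B) = 1/(2*B))
(287716 + U(375, -267)) + (130479 - 126970)/((80002 + 69652) + 22590) = (287716 + (½)/(-267)) + (130479 - 126970)/((80002 + 69652) + 22590) = (287716 + (½)*(-1/267)) + 3509/(149654 + 22590) = (287716 - 1/534) + 3509/172244 = 153640343/534 + 3509*(1/172244) = 153640343/534 + 3509/172244 = 13231814556749/45989148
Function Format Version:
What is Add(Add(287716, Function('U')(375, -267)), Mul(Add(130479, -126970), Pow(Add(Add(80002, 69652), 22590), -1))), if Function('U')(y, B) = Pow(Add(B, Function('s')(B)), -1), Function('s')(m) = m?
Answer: Rational(13231814556749, 45989148) ≈ 2.8772e+5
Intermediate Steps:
Function('U')(y, B) = Mul(Rational(1, 2), Pow(B, -1)) (Function('U')(y, B) = Pow(Add(B, B), -1) = Pow(Mul(2, B), -1) = Mul(Rational(1, 2), Pow(B, -1)))
Add(Add(287716, Function('U')(375, -267)), Mul(Add(130479, -126970), Pow(Add(Add(80002, 69652), 22590), -1))) = Add(Add(287716, Mul(Rational(1, 2), Pow(-267, -1))), Mul(Add(130479, -126970), Pow(Add(Add(80002, 69652), 22590), -1))) = Add(Add(287716, Mul(Rational(1, 2), Rational(-1, 267))), Mul(3509, Pow(Add(149654, 22590), -1))) = Add(Add(287716, Rational(-1, 534)), Mul(3509, Pow(172244, -1))) = Add(Rational(153640343, 534), Mul(3509, Rational(1, 172244))) = Add(Rational(153640343, 534), Rational(3509, 172244)) = Rational(13231814556749, 45989148)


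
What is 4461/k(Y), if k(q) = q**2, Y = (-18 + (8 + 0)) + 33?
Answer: 4461/529 ≈ 8.4329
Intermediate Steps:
Y = 23 (Y = (-18 + 8) + 33 = -10 + 33 = 23)
4461/k(Y) = 4461/(23**2) = 4461/529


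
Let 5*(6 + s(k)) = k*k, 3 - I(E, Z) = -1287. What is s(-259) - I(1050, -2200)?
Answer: 60601/5 ≈ 12120.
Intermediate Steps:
I(E, Z) = 1290 (I(E, Z) = 3 - 1*(-1287) = 3 + 1287 = 1290)
s(k) = -6 + k**2/5 (s(k) = -6 + (k*k)/5 = -6 + k**2/5)
s(-259) - I(1050, -2200) = (-6 + (1/5)*(-259)**2) - 1*1290 = (-6 + (1/5)*67081) - 1290 = (-6 + 67081/5) - 1290 = 67051/5 - 1290 = 60601/5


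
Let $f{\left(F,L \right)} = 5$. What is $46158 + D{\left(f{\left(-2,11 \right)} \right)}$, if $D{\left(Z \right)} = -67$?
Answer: $46091$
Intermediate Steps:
$46158 + D{\left(f{\left(-2,11 \right)} \right)} = 46158 - 67 = 46091$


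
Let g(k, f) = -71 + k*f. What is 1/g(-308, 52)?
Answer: -1/16087 ≈ -6.2162e-5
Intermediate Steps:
g(k, f) = -71 + f*k
1/g(-308, 52) = 1/(-71 + 52*(-308)) = 1/(-71 - 16016) = 1/(-16087) = -1/16087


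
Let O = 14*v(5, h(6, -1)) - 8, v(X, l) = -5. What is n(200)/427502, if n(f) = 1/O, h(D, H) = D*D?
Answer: -1/33345156 ≈ -2.9989e-8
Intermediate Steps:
h(D, H) = D²
O = -78 (O = 14*(-5) - 8 = -70 - 8 = -78)
n(f) = -1/78 (n(f) = 1/(-78) = -1/78)
n(200)/427502 = -1/78/427502 = -1/78*1/427502 = -1/33345156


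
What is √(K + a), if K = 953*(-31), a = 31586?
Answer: 3*√227 ≈ 45.200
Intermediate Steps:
K = -29543
√(K + a) = √(-29543 + 31586) = √2043 = 3*√227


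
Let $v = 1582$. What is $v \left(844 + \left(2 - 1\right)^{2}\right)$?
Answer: $1336790$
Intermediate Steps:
$v \left(844 + \left(2 - 1\right)^{2}\right) = 1582 \left(844 + \left(2 - 1\right)^{2}\right) = 1582 \left(844 + 1^{2}\right) = 1582 \left(844 + 1\right) = 1582 \cdot 845 = 1336790$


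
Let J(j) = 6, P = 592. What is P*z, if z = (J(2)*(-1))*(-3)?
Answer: 10656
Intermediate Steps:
z = 18 (z = (6*(-1))*(-3) = -6*(-3) = 18)
P*z = 592*18 = 10656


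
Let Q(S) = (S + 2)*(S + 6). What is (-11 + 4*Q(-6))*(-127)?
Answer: 1397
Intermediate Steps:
Q(S) = (2 + S)*(6 + S)
(-11 + 4*Q(-6))*(-127) = (-11 + 4*(12 + (-6)² + 8*(-6)))*(-127) = (-11 + 4*(12 + 36 - 48))*(-127) = (-11 + 4*0)*(-127) = (-11 + 0)*(-127) = -11*(-127) = 1397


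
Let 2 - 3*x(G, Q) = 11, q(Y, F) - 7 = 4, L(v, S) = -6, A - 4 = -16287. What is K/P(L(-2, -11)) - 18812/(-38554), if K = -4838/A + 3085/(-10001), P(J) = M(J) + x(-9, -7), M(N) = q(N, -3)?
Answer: 12218229024075/25113502379128 ≈ 0.48652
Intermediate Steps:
A = -16283 (A = 4 - 16287 = -16283)
q(Y, F) = 11 (q(Y, F) = 7 + 4 = 11)
x(G, Q) = -3 (x(G, Q) = ⅔ - ⅓*11 = ⅔ - 11/3 = -3)
M(N) = 11
P(J) = 8 (P(J) = 11 - 3 = 8)
K = -1848217/162846283 (K = -4838/(-16283) + 3085/(-10001) = -4838*(-1/16283) + 3085*(-1/10001) = 4838/16283 - 3085/10001 = -1848217/162846283 ≈ -0.011349)
K/P(L(-2, -11)) - 18812/(-38554) = -1848217/162846283/8 - 18812/(-38554) = -1848217/162846283*⅛ - 18812*(-1/38554) = -1848217/1302770264 + 9406/19277 = 12218229024075/25113502379128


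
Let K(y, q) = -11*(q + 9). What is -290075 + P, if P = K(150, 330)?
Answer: -293804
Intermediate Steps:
K(y, q) = -99 - 11*q (K(y, q) = -11*(9 + q) = -99 - 11*q)
P = -3729 (P = -99 - 11*330 = -99 - 3630 = -3729)
-290075 + P = -290075 - 3729 = -293804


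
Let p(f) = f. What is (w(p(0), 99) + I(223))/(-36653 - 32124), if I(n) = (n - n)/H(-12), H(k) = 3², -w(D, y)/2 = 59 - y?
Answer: -80/68777 ≈ -0.0011632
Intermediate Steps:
w(D, y) = -118 + 2*y (w(D, y) = -2*(59 - y) = -118 + 2*y)
H(k) = 9
I(n) = 0 (I(n) = (n - n)/9 = 0*(⅑) = 0)
(w(p(0), 99) + I(223))/(-36653 - 32124) = ((-118 + 2*99) + 0)/(-36653 - 32124) = ((-118 + 198) + 0)/(-68777) = (80 + 0)*(-1/68777) = 80*(-1/68777) = -80/68777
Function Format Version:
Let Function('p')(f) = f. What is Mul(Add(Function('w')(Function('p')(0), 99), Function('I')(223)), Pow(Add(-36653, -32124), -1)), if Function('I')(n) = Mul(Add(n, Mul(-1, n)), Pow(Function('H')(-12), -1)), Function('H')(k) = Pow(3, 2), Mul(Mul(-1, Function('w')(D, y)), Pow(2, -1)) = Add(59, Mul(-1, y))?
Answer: Rational(-80, 68777) ≈ -0.0011632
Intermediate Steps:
Function('w')(D, y) = Add(-118, Mul(2, y)) (Function('w')(D, y) = Mul(-2, Add(59, Mul(-1, y))) = Add(-118, Mul(2, y)))
Function('H')(k) = 9
Function('I')(n) = 0 (Function('I')(n) = Mul(Add(n, Mul(-1, n)), Pow(9, -1)) = Mul(0, Rational(1, 9)) = 0)
Mul(Add(Function('w')(Function('p')(0), 99), Function('I')(223)), Pow(Add(-36653, -32124), -1)) = Mul(Add(Add(-118, Mul(2, 99)), 0), Pow(Add(-36653, -32124), -1)) = Mul(Add(Add(-118, 198), 0), Pow(-68777, -1)) = Mul(Add(80, 0), Rational(-1, 68777)) = Mul(80, Rational(-1, 68777)) = Rational(-80, 68777)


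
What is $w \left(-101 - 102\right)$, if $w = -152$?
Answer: $30856$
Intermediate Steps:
$w \left(-101 - 102\right) = - 152 \left(-101 - 102\right) = \left(-152\right) \left(-203\right) = 30856$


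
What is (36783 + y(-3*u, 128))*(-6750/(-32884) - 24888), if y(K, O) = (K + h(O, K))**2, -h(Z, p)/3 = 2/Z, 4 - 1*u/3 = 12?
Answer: -70329753917737353/67346432 ≈ -1.0443e+9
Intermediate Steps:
u = -24 (u = 12 - 3*12 = 12 - 36 = -24)
h(Z, p) = -6/Z
y(K, O) = (K - 6/O)**2
(36783 + y(-3*u, 128))*(-6750/(-32884) - 24888) = (36783 + (-6 - 3*(-24)*128)**2/128**2)*(-6750/(-32884) - 24888) = (36783 + (-6 + 72*128)**2/16384)*(-6750*(-1/32884) - 24888) = (36783 + (-6 + 9216)**2/16384)*(3375/16442 - 24888) = (36783 + (1/16384)*9210**2)*(-409205121/16442) = (36783 + (1/16384)*84824100)*(-409205121/16442) = (36783 + 21206025/4096)*(-409205121/16442) = (171869193/4096)*(-409205121/16442) = -70329753917737353/67346432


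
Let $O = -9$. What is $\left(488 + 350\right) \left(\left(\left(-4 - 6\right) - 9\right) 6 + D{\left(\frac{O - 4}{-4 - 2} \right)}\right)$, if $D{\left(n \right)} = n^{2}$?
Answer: $- \frac{1648765}{18} \approx -91598.0$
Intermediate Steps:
$\left(488 + 350\right) \left(\left(\left(-4 - 6\right) - 9\right) 6 + D{\left(\frac{O - 4}{-4 - 2} \right)}\right) = \left(488 + 350\right) \left(\left(\left(-4 - 6\right) - 9\right) 6 + \left(\frac{-9 - 4}{-4 - 2}\right)^{2}\right) = 838 \left(\left(-10 - 9\right) 6 + \left(- \frac{13}{-6}\right)^{2}\right) = 838 \left(\left(-19\right) 6 + \left(\left(-13\right) \left(- \frac{1}{6}\right)\right)^{2}\right) = 838 \left(-114 + \left(\frac{13}{6}\right)^{2}\right) = 838 \left(-114 + \frac{169}{36}\right) = 838 \left(- \frac{3935}{36}\right) = - \frac{1648765}{18}$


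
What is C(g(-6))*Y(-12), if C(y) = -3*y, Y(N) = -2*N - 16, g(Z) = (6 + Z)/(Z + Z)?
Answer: 0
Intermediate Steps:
g(Z) = (6 + Z)/(2*Z) (g(Z) = (6 + Z)/((2*Z)) = (6 + Z)*(1/(2*Z)) = (6 + Z)/(2*Z))
Y(N) = -16 - 2*N
C(g(-6))*Y(-12) = (-3*(6 - 6)/(2*(-6)))*(-16 - 2*(-12)) = (-3*(-1)*0/(2*6))*(-16 + 24) = -3*0*8 = 0*8 = 0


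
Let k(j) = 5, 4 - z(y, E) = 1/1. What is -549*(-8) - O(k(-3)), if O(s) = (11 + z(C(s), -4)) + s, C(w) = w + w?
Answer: 4373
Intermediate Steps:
C(w) = 2*w
z(y, E) = 3 (z(y, E) = 4 - 1/1 = 4 - 1*1 = 4 - 1 = 3)
O(s) = 14 + s (O(s) = (11 + 3) + s = 14 + s)
-549*(-8) - O(k(-3)) = -549*(-8) - (14 + 5) = 4392 - 1*19 = 4392 - 19 = 4373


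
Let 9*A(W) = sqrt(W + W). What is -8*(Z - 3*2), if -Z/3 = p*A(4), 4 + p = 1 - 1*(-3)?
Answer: 48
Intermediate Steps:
A(W) = sqrt(2)*sqrt(W)/9 (A(W) = sqrt(W + W)/9 = sqrt(2*W)/9 = (sqrt(2)*sqrt(W))/9 = sqrt(2)*sqrt(W)/9)
p = 0 (p = -4 + (1 - 1*(-3)) = -4 + (1 + 3) = -4 + 4 = 0)
Z = 0 (Z = -0*sqrt(2)*sqrt(4)/9 = -0*(1/9)*sqrt(2)*2 = -0*2*sqrt(2)/9 = -3*0 = 0)
-8*(Z - 3*2) = -8*(0 - 3*2) = -8*(0 - 6) = -8*(-6) = 48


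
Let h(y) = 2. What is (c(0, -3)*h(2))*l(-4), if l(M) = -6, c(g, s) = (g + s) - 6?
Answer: 108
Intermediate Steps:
c(g, s) = -6 + g + s
(c(0, -3)*h(2))*l(-4) = ((-6 + 0 - 3)*2)*(-6) = -9*2*(-6) = -18*(-6) = 108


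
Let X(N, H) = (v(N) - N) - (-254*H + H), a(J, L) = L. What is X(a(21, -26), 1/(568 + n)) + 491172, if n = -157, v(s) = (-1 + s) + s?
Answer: 201860848/411 ≈ 4.9115e+5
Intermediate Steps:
v(s) = -1 + 2*s
X(N, H) = -1 + N + 253*H (X(N, H) = ((-1 + 2*N) - N) - (-254*H + H) = (-1 + N) - (-253)*H = (-1 + N) + 253*H = -1 + N + 253*H)
X(a(21, -26), 1/(568 + n)) + 491172 = (-1 - 26 + 253/(568 - 157)) + 491172 = (-1 - 26 + 253/411) + 491172 = -10844/411 + 491172 = 201860848/411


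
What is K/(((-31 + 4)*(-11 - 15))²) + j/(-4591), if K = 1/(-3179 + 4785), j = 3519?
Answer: -2785088700665/3633515841384 ≈ -0.76650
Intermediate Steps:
K = 1/1606 ≈ 0.00062266
K/(((-31 + 4)*(-11 - 15))²) + j/(-4591) = 1/(1606*(((-31 + 4)*(-11 - 15))²)) + 3519/(-4591) = 1/(1606*((-27*(-26))²)) + 3519*(-1/4591) = 1/(1606*(702²)) - 3519/4591 = (1/1606)/492804 - 3519/4591 = (1/1606)*(1/492804) - 3519/4591 = 1/791443224 - 3519/4591 = -2785088700665/3633515841384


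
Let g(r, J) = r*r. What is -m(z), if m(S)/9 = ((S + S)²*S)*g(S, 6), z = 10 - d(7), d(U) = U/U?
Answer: -2125764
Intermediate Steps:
d(U) = 1
g(r, J) = r²
z = 9 (z = 10 - 1*1 = 10 - 1 = 9)
m(S) = 36*S⁵ (m(S) = 9*(((S + S)²*S)*S²) = 9*(((2*S)²*S)*S²) = 9*(((4*S²)*S)*S²) = 9*((4*S³)*S²) = 9*(4*S⁵) = 36*S⁵)
-m(z) = -36*9⁵ = -36*59049 = -1*2125764 = -2125764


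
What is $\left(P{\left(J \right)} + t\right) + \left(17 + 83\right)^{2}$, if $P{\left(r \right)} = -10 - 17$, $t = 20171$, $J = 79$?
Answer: $30144$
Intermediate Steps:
$P{\left(r \right)} = -27$ ($P{\left(r \right)} = -10 - 17 = -27$)
$\left(P{\left(J \right)} + t\right) + \left(17 + 83\right)^{2} = \left(-27 + 20171\right) + \left(17 + 83\right)^{2} = 20144 + 100^{2} = 20144 + 10000 = 30144$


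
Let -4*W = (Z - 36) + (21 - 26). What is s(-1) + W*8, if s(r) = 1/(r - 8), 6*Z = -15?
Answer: 782/9 ≈ 86.889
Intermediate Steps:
Z = -5/2 (Z = (⅙)*(-15) = -5/2 ≈ -2.5000)
s(r) = 1/(-8 + r)
W = 87/8 (W = -((-5/2 - 36) + (21 - 26))/4 = -(-77/2 - 5)/4 = -¼*(-87/2) = 87/8 ≈ 10.875)
s(-1) + W*8 = 1/(-8 - 1) + (87/8)*8 = 1/(-9) + 87 = -⅑ + 87 = 782/9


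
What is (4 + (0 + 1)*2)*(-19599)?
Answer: -117594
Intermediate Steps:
(4 + (0 + 1)*2)*(-19599) = (4 + 1*2)*(-19599) = (4 + 2)*(-19599) = 6*(-19599) = -117594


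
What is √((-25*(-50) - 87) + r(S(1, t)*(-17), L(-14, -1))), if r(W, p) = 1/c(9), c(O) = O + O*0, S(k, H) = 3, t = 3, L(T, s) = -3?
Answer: 2*√2617/3 ≈ 34.104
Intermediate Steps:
c(O) = O (c(O) = O + 0 = O)
r(W, p) = ⅑ (r(W, p) = 1/9 = ⅑)
√((-25*(-50) - 87) + r(S(1, t)*(-17), L(-14, -1))) = √((-25*(-50) - 87) + ⅑) = √((1250 - 87) + ⅑) = √(1163 + ⅑) = √(10468/9) = 2*√2617/3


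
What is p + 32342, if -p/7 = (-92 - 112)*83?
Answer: 150866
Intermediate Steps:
p = 118524 (p = -7*(-92 - 112)*83 = -(-1428)*83 = -7*(-16932) = 118524)
p + 32342 = 118524 + 32342 = 150866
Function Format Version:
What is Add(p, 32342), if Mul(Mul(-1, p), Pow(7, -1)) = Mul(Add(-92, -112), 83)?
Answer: 150866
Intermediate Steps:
p = 118524 (p = Mul(-7, Mul(Add(-92, -112), 83)) = Mul(-7, Mul(-204, 83)) = Mul(-7, -16932) = 118524)
Add(p, 32342) = Add(118524, 32342) = 150866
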